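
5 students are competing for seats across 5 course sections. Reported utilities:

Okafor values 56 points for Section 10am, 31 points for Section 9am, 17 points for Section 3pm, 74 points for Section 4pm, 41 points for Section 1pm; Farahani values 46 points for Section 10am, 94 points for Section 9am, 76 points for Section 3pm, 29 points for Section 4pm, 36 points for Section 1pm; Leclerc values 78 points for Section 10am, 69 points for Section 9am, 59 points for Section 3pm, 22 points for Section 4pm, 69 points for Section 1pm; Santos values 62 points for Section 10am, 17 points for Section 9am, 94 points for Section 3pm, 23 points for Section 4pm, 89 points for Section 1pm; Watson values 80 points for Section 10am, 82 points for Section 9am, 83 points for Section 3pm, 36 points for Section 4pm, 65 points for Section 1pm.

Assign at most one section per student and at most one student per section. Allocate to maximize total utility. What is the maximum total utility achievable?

Maximum total: 418 points

Optimal: Okafor→Section 4pm (74 points), Farahani→Section 9am (94 points), Leclerc→Section 10am (78 points), Santos→Section 1pm (89 points), Watson→Section 3pm (83 points) — total 74+94+78+89+83 = 418 points.
Max-entry greedy (repeatedly take the single best remaining cell) gives 411 points, worse by 7.
Swapping Santos↔Okafor (Santos→Section 4pm 23 points, Okafor→Section 1pm 41 points) loses 99.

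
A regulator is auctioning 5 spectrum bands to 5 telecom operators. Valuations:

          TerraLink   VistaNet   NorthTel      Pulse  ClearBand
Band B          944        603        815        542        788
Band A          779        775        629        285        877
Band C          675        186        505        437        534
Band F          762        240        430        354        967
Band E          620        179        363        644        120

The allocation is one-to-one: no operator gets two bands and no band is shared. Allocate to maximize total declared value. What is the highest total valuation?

This is the linear assignment problem.
Optimal: TerraLink→Band C ($675M), VistaNet→Band A ($775M), NorthTel→Band B ($815M), Pulse→Band E ($644M), ClearBand→Band F ($967M) — total 675+775+815+644+967 = $3876M.
Next-best assignment: TerraLink→Band B, VistaNet→Band A, NorthTel→Band C, Pulse→Band E, ClearBand→Band F = $3835M.
Swapping VistaNet↔TerraLink (VistaNet→Band C $186M, TerraLink→Band A $779M) loses 485.
Checked against all permutations: $3876M is optimal.

Max total: $3876M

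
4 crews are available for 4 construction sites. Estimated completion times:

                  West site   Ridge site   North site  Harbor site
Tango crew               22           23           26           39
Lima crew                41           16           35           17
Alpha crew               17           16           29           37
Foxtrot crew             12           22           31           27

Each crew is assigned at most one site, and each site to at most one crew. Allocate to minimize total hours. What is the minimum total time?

Optimal: Tango crew→North site (26 hours), Lima crew→Harbor site (17 hours), Alpha crew→Ridge site (16 hours), Foxtrot crew→West site (12 hours) — total 26+17+16+12 = 71 hours.
Column-greedy (each site in turn goes to its cheapest remaining crew) gives 91 hours, worse by 20.
Checked against all permutations: 71 hours is optimal.

Minimum total: 71 hours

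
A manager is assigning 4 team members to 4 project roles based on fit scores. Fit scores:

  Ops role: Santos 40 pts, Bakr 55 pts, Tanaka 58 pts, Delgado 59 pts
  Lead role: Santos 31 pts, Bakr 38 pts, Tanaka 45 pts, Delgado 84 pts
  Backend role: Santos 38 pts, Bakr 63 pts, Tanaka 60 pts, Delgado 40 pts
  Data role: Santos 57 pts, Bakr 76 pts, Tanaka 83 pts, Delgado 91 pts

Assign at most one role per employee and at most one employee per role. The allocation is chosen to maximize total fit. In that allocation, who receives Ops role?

Optimal: Santos→Ops role (40 pts), Bakr→Backend role (63 pts), Tanaka→Data role (83 pts), Delgado→Lead role (84 pts) — total 40+63+83+84 = 270 pts.
Row-greedy (each employee in turn takes its best remaining role) gives 262 pts, worse by 8.
Santos's own top role is Data role (57 pts), but forcing Santos→Data role and reassigning the rest optimally gives only 262 pts — worse by 8.

Santos receives Ops role.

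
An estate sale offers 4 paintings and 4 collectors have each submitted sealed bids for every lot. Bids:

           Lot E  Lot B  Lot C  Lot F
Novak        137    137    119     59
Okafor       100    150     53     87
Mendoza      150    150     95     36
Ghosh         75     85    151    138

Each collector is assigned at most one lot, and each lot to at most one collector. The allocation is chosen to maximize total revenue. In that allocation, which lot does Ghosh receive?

Treat this as an assignment problem: match each collector to one lot.
Optimal: Novak→Lot C ($119), Okafor→Lot B ($150), Mendoza→Lot E ($150), Ghosh→Lot F ($138) — total 119+150+150+138 = $557.
Max-entry greedy (repeatedly take the single best remaining cell) gives $510, worse by 47.
Swapping Novak↔Ghosh (Novak→Lot F $59, Ghosh→Lot C $151) loses 47.
Ghosh's own top lot is Lot C ($151), but forcing Ghosh→Lot C and reassigning the rest optimally gives only $525 — worse by 32.

Ghosh receives Lot F.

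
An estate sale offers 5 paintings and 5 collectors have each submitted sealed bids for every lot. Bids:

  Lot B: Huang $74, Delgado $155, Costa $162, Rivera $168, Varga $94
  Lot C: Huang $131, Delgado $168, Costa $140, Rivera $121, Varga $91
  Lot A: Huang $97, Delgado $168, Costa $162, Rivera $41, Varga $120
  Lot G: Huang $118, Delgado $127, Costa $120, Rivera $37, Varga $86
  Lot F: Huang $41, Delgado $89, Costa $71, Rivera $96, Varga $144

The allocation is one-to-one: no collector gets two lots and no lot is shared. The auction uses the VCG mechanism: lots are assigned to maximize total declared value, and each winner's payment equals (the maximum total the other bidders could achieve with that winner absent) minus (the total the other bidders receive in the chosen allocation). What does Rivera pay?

Rivera pays $13.

Efficient allocation: Huang→Lot G ($118), Delgado→Lot C ($168), Costa→Lot A ($162), Rivera→Lot B ($168), Varga→Lot F ($144); total welfare W = $760.
Rivera receives Lot B at value $168, so the others get W − 168 = $592.
Without Rivera: best allocation of the remaining 4 bidders over all 5 lots is Huang→Lot C ($131), Delgado→Lot A ($168), Costa→Lot B ($162), Varga→Lot F ($144), total $605.
VCG payment = (others' best without Rivera) − (others' welfare with Rivera) = 605 − 592 = $13.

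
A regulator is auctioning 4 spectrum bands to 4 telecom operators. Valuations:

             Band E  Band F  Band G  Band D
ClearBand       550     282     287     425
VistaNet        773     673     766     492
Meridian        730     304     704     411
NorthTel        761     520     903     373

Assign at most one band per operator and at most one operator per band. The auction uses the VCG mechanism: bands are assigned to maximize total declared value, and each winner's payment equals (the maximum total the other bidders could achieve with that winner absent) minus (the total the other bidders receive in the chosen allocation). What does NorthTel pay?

Efficient allocation: ClearBand→Band D ($425M), VistaNet→Band F ($673M), Meridian→Band E ($730M), NorthTel→Band G ($903M); total welfare W = $2731M.
NorthTel receives Band G at value $903M, so the others get W − 903 = $1828M.
Without NorthTel: best allocation of the remaining 3 bidders over all 4 bands is ClearBand→Band E ($550M), VistaNet→Band F ($673M), Meridian→Band G ($704M), total $1927M.
VCG payment = (others' best without NorthTel) − (others' welfare with NorthTel) = 1927 − 1828 = $99M.

NorthTel pays $99M.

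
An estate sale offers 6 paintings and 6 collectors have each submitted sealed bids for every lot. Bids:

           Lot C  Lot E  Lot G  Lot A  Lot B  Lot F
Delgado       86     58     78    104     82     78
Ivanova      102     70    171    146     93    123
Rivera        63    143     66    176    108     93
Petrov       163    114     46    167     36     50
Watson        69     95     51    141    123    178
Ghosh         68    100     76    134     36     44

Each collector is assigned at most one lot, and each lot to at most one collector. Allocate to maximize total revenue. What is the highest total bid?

Max total: $871

This is the linear assignment problem.
Optimal: Delgado→Lot B ($82), Ivanova→Lot G ($171), Rivera→Lot E ($143), Petrov→Lot C ($163), Watson→Lot F ($178), Ghosh→Lot A ($134) — total 82+171+143+163+178+134 = $871.
Row-greedy (each collector in turn takes its best remaining lot) gives $795, worse by 76.
Swapping Petrov↔Delgado (Petrov→Lot B $36, Delgado→Lot C $86) loses 123.
Checked against all permutations: $871 is optimal.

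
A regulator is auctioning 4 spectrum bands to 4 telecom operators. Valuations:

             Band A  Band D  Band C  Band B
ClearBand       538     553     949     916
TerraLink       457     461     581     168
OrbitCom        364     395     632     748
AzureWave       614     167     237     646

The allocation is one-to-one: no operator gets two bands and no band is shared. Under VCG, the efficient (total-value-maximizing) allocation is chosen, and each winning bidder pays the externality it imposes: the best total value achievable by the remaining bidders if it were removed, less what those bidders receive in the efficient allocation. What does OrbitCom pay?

Efficient allocation: ClearBand→Band C ($949M), TerraLink→Band D ($461M), OrbitCom→Band B ($748M), AzureWave→Band A ($614M); total welfare W = $2772M.
OrbitCom receives Band B at value $748M, so the others get W − 748 = $2024M.
Without OrbitCom: best allocation of the remaining 3 bidders over all 4 bands is ClearBand→Band B ($916M), TerraLink→Band C ($581M), AzureWave→Band A ($614M), total $2111M.
VCG payment = (others' best without OrbitCom) − (others' welfare with OrbitCom) = 2111 − 2024 = $87M.

OrbitCom pays $87M.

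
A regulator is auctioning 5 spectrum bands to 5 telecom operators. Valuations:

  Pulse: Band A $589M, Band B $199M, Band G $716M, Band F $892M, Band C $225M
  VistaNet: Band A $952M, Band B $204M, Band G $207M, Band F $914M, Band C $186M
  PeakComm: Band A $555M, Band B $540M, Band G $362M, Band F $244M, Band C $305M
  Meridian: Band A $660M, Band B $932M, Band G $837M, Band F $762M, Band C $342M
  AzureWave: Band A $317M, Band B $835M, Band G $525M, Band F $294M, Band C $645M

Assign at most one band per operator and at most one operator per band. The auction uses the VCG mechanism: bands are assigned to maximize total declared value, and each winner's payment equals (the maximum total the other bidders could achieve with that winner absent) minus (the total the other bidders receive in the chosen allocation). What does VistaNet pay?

VistaNet pays $205M.

Efficient allocation: Pulse→Band F ($892M), VistaNet→Band A ($952M), PeakComm→Band B ($540M), Meridian→Band G ($837M), AzureWave→Band C ($645M); total welfare W = $3866M.
VistaNet receives Band A at value $952M, so the others get W − 952 = $2914M.
Without VistaNet: best allocation of the remaining 4 bidders over all 5 bands is Pulse→Band F ($892M), PeakComm→Band A ($555M), Meridian→Band G ($837M), AzureWave→Band B ($835M), total $3119M.
VCG payment = (others' best without VistaNet) − (others' welfare with VistaNet) = 3119 − 2914 = $205M.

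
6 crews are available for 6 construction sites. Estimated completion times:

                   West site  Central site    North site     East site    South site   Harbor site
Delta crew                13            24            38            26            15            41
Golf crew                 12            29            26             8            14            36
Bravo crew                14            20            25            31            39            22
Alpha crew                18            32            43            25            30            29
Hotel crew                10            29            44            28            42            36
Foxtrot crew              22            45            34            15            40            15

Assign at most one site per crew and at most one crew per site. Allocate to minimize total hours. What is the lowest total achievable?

This is the linear assignment problem.
Optimal: Delta crew→South site (15 hours), Golf crew→East site (8 hours), Bravo crew→North site (25 hours), Alpha crew→Central site (32 hours), Hotel crew→West site (10 hours), Foxtrot crew→Harbor site (15 hours) — total 15+8+25+32+10+15 = 105 hours.
Row-greedy (each crew in turn takes its cheapest remaining site) gives 146 hours, worse by 41.

Minimum total: 105 hours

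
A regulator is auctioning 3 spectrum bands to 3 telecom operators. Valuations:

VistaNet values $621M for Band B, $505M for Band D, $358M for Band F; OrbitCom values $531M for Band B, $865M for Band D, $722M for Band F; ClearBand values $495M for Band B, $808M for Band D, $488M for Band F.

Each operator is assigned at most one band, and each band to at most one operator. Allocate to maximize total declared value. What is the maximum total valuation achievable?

Max total: $2151M

This is the linear assignment problem.
Optimal: VistaNet→Band B ($621M), OrbitCom→Band F ($722M), ClearBand→Band D ($808M) — total 621+722+808 = $2151M.
Max-entry greedy (repeatedly take the single best remaining cell) gives $1974M, worse by 177.
No other one-to-one assignment exceeds $2151M.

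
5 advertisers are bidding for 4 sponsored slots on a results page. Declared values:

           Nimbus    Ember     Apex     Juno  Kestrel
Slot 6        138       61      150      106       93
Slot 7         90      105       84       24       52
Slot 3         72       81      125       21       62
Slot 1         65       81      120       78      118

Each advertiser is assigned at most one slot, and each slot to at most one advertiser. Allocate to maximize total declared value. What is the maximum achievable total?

Optimal: Nimbus→Slot 6 ($138), Ember→Slot 7 ($105), Apex→Slot 3 ($125), Kestrel→Slot 1 ($118) — total 138+105+125+118 = $486.
Row-greedy (each advertiser in turn takes its best remaining slot) gives $446, worse by 40.
Checked against all permutations: $486 is optimal.

Max total: $486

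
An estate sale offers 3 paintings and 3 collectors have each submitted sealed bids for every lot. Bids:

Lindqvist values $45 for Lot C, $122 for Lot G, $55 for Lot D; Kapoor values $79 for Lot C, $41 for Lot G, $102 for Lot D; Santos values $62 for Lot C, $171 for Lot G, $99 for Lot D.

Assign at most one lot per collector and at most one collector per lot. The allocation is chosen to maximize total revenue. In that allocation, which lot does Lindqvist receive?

Lindqvist receives Lot C.

Optimal: Lindqvist→Lot C ($45), Kapoor→Lot D ($102), Santos→Lot G ($171) — total 45+102+171 = $318.
Row-greedy (each collector in turn takes its best remaining lot) gives $286, worse by 32.
Lindqvist's own top lot is Lot G ($122), but forcing Lindqvist→Lot G and reassigning the rest optimally gives only $300 — worse by 18.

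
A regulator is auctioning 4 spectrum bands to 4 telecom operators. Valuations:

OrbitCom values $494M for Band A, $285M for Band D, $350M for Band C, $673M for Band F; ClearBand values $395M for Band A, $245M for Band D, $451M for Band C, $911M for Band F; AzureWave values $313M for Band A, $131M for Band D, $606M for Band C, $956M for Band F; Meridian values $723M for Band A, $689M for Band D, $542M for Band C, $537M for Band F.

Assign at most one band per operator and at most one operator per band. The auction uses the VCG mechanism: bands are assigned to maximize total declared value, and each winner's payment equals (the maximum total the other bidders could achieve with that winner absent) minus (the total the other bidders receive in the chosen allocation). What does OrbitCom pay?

Efficient allocation: OrbitCom→Band A ($494M), ClearBand→Band F ($911M), AzureWave→Band C ($606M), Meridian→Band D ($689M); total welfare W = $2700M.
OrbitCom receives Band A at value $494M, so the others get W − 494 = $2206M.
Without OrbitCom: best allocation of the remaining 3 bidders over all 4 bands is ClearBand→Band F ($911M), AzureWave→Band C ($606M), Meridian→Band A ($723M), total $2240M.
VCG payment = (others' best without OrbitCom) − (others' welfare with OrbitCom) = 2240 − 2206 = $34M.

OrbitCom pays $34M.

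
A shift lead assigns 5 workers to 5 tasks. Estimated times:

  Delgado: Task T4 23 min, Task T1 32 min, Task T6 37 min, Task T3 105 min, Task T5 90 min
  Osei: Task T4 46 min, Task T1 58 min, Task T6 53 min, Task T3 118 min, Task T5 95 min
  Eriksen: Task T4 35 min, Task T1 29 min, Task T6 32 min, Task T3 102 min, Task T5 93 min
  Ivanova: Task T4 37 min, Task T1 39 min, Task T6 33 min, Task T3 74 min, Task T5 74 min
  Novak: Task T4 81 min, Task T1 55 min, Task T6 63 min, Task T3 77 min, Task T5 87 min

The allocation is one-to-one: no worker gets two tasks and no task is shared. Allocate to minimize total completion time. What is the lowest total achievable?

Treat this as an assignment problem: match each worker to one task.
Optimal: Delgado→Task T4 (23 min), Osei→Task T6 (53 min), Eriksen→Task T1 (29 min), Ivanova→Task T5 (74 min), Novak→Task T3 (77 min) — total 23+53+29+74+77 = 256 min.
Column-greedy (each task in turn goes to its cheapest remaining worker) gives 257 min, worse by 1.

Minimum total: 256 min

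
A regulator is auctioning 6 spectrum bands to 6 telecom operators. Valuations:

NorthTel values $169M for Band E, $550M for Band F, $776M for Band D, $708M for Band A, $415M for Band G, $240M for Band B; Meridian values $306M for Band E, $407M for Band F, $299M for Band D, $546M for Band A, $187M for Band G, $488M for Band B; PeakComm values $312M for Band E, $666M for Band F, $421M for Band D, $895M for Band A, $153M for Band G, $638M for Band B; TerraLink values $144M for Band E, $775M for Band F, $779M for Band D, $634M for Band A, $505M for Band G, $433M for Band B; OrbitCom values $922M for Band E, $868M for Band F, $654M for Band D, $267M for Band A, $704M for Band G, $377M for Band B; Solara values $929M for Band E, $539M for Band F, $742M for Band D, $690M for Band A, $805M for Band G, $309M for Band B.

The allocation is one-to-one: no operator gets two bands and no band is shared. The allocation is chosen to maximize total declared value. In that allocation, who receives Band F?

Optimal: NorthTel→Band D ($776M), Meridian→Band B ($488M), PeakComm→Band A ($895M), TerraLink→Band F ($775M), OrbitCom→Band E ($922M), Solara→Band G ($805M) — total 776+488+895+775+922+805 = $4661M.
Column-greedy (each band in turn goes to its best remaining operator) gives $4374M, worse by 287.
Next-best assignment: NorthTel→Band D, Meridian→Band B, PeakComm→Band A, TerraLink→Band F, OrbitCom→Band G, Solara→Band E = $4567M.
TerraLink's own top band is Band D ($779M), but forcing TerraLink→Band D and reassigning the rest optimally gives only $4439M — worse by 222.

TerraLink receives Band F.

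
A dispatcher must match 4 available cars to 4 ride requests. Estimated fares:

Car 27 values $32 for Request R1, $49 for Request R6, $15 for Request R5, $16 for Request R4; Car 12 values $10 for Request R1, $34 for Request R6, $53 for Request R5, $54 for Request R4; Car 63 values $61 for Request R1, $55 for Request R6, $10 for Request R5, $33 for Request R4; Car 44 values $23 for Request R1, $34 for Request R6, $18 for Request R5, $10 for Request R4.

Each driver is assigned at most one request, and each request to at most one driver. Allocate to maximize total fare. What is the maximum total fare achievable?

This is a one-to-one assignment (maximum-weight bipartite matching).
Optimal: Car 27→Request R6 ($49), Car 12→Request R4 ($54), Car 63→Request R1 ($61), Car 44→Request R5 ($18) — total 49+54+61+18 = $182.
Column-greedy (each request in turn goes to its best remaining driver) gives $173, worse by 9.
Next-best assignment: Car 27→Request R6, Car 12→Request R5, Car 63→Request R1, Car 44→Request R4 = $173.
No other one-to-one assignment exceeds $182.

Maximum total: $182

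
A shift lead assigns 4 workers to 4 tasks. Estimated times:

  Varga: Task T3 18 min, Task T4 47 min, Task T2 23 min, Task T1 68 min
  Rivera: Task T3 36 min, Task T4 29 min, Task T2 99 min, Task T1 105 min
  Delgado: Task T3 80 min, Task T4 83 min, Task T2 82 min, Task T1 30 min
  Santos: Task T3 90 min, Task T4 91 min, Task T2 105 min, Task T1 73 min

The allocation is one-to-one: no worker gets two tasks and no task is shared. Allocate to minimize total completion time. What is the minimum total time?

Min total: 172 min

Optimal: Varga→Task T2 (23 min), Rivera→Task T4 (29 min), Delgado→Task T1 (30 min), Santos→Task T3 (90 min) — total 23+29+30+90 = 172 min.
Row-greedy (each worker in turn takes its cheapest remaining task) gives 182 min, worse by 10.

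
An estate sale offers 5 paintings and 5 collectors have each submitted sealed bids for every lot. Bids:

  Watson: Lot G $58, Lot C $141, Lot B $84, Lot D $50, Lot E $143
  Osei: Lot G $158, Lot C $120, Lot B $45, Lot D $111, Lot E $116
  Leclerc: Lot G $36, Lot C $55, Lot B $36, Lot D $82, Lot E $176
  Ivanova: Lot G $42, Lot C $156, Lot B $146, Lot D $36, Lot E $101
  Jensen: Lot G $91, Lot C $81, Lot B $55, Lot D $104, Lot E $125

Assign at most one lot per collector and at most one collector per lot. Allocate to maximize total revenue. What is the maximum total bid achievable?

Optimal: Watson→Lot C ($141), Osei→Lot G ($158), Leclerc→Lot E ($176), Ivanova→Lot B ($146), Jensen→Lot D ($104) — total 141+158+176+146+104 = $725.

Max total: $725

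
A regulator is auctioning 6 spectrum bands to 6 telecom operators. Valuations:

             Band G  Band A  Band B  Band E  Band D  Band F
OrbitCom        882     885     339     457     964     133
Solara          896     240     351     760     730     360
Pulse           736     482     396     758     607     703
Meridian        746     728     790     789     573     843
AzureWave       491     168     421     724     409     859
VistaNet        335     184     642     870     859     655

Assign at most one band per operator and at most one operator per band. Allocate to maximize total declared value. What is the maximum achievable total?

Max total: $5047M

Optimal: OrbitCom→Band A ($885M), Solara→Band G ($896M), Pulse→Band E ($758M), Meridian→Band B ($790M), AzureWave→Band F ($859M), VistaNet→Band D ($859M) — total 885+896+758+790+859+859 = $5047M.
Column-greedy (each band in turn goes to its best remaining operator) gives $4907M, worse by 140.
Swapping Meridian↔VistaNet (Meridian→Band D $573M, VistaNet→Band B $642M) loses 434.
No other one-to-one assignment exceeds $5047M.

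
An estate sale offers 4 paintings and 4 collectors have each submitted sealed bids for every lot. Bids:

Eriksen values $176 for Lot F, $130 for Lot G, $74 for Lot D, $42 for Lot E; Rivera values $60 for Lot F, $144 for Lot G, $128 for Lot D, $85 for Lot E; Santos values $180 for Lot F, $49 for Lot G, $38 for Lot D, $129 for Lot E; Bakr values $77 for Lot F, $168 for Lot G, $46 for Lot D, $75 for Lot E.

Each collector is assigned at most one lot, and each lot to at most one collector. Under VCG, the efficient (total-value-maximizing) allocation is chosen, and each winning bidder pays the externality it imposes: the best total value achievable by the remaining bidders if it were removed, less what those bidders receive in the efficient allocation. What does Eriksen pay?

Efficient allocation: Eriksen→Lot F ($176), Rivera→Lot D ($128), Santos→Lot E ($129), Bakr→Lot G ($168); total welfare W = $601.
Eriksen receives Lot F at value $176, so the others get W − 176 = $425.
Without Eriksen: best allocation of the remaining 3 bidders over all 4 lots is Rivera→Lot D ($128), Santos→Lot F ($180), Bakr→Lot G ($168), total $476.
VCG payment = (others' best without Eriksen) − (others' welfare with Eriksen) = 476 − 425 = $51.

Eriksen pays $51.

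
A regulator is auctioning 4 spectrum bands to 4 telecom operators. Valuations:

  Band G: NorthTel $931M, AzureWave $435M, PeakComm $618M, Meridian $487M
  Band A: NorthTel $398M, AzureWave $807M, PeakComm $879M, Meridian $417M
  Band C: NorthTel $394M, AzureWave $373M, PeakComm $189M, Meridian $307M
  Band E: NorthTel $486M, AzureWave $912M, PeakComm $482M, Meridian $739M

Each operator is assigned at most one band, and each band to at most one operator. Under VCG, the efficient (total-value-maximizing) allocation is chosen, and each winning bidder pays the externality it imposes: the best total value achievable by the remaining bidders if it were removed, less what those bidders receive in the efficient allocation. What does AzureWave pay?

Efficient allocation: NorthTel→Band G ($931M), AzureWave→Band E ($912M), PeakComm→Band A ($879M), Meridian→Band C ($307M); total welfare W = $3029M.
AzureWave receives Band E at value $912M, so the others get W − 912 = $2117M.
Without AzureWave: best allocation of the remaining 3 bidders over all 4 bands is NorthTel→Band G ($931M), PeakComm→Band A ($879M), Meridian→Band E ($739M), total $2549M.
VCG payment = (others' best without AzureWave) − (others' welfare with AzureWave) = 2549 − 2117 = $432M.

AzureWave pays $432M.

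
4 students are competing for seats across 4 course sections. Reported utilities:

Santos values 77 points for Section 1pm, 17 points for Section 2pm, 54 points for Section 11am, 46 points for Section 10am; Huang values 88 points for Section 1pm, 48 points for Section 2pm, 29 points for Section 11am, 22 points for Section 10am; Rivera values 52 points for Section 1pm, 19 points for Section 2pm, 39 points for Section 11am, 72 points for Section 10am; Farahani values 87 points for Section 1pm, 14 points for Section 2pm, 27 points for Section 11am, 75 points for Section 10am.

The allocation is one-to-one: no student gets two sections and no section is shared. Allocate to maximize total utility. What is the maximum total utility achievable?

Optimal: Santos→Section 11am (54 points), Huang→Section 2pm (48 points), Rivera→Section 10am (72 points), Farahani→Section 1pm (87 points) — total 54+48+72+87 = 261 points.
Row-greedy (each student in turn takes its best remaining section) gives 224 points, worse by 37.
Next-best assignment: Santos→Section 1pm, Huang→Section 2pm, Rivera→Section 11am, Farahani→Section 10am = 239 points.
Swapping Santos↔Rivera (Santos→Section 10am 46 points, Rivera→Section 11am 39 points) loses 41.
No other one-to-one assignment exceeds 261 points.

Max total: 261 points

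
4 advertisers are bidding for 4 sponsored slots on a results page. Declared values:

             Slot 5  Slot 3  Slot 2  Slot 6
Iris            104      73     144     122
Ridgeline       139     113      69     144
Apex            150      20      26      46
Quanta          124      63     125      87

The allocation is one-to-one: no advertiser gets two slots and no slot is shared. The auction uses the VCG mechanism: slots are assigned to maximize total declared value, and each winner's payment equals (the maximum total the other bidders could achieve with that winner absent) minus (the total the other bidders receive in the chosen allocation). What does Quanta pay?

Efficient allocation: Iris→Slot 6 ($122), Ridgeline→Slot 3 ($113), Apex→Slot 5 ($150), Quanta→Slot 2 ($125); total welfare W = $510.
Quanta receives Slot 2 at value $125, so the others get W − 125 = $385.
Without Quanta: best allocation of the remaining 3 bidders over all 4 slots is Iris→Slot 2 ($144), Ridgeline→Slot 6 ($144), Apex→Slot 5 ($150), total $438.
VCG payment = (others' best without Quanta) − (others' welfare with Quanta) = 438 − 385 = $53.

Quanta pays $53.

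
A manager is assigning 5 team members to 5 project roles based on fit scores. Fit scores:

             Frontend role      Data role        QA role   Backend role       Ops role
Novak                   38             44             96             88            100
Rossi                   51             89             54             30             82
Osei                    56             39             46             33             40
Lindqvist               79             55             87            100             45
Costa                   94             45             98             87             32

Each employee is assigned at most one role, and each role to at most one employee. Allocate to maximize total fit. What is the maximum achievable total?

Treat this as an assignment problem: match each employee to one role.
Optimal: Novak→Ops role (100 pts), Rossi→Data role (89 pts), Osei→Frontend role (56 pts), Lindqvist→Backend role (100 pts), Costa→QA role (98 pts) — total 100+89+56+100+98 = 443 pts.
Column-greedy (each role in turn goes to its best remaining employee) gives 419 pts, worse by 24.
Every other assignment is strictly worse.

Maximum total: 443 pts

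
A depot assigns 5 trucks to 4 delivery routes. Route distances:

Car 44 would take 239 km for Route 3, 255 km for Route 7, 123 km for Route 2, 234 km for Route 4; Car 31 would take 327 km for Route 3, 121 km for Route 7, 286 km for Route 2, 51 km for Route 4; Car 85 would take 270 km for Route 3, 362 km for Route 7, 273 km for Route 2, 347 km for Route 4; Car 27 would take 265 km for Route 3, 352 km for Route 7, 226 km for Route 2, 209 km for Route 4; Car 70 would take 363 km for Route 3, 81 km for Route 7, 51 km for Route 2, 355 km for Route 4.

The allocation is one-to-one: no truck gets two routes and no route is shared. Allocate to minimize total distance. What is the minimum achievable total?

Optimal: Car 27→Route 3 (265 km), Car 70→Route 7 (81 km), Car 44→Route 2 (123 km), Car 31→Route 4 (51 km) — total 265+81+123+51 = 520 km.
Min-entry greedy (repeatedly take the single cheapest remaining cell) gives 693 km, worse by 173.

Minimum total: 520 km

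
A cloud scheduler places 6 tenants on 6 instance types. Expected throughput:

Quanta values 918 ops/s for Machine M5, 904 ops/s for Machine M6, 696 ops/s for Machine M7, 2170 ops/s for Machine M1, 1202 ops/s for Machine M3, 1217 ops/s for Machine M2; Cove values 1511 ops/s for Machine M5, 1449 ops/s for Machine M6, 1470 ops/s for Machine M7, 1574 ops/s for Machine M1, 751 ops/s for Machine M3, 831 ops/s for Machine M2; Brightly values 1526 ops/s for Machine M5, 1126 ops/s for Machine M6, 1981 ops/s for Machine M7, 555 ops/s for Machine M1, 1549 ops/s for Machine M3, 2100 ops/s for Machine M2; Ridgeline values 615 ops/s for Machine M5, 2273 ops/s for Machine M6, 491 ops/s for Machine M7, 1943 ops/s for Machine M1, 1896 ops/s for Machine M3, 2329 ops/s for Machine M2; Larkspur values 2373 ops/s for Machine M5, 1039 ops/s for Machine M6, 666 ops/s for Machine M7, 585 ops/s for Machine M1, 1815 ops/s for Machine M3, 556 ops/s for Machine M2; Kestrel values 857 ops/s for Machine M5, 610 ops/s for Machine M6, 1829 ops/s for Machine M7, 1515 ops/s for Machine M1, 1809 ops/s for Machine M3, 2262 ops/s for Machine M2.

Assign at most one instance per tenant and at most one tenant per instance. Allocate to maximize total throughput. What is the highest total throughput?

Optimal: Quanta→Machine M1 (2170 ops/s), Cove→Machine M7 (1470 ops/s), Brightly→Machine M2 (2100 ops/s), Ridgeline→Machine M6 (2273 ops/s), Larkspur→Machine M5 (2373 ops/s), Kestrel→Machine M3 (1809 ops/s) — total 2170+1470+2100+2273+2373+1809 = 12195 ops/s.
Max-entry greedy (repeatedly take the single best remaining cell) gives 12111 ops/s, worse by 84.
Next-best assignment: Quanta→Machine M1, Cove→Machine M6, Brightly→Machine M7, Ridgeline→Machine M3, Larkspur→Machine M5, Kestrel→Machine M2 = 12131 ops/s.
Swapping Brightly↔Cove (Brightly→Machine M7 1981 ops/s, Cove→Machine M2 831 ops/s) loses 758.
Checked against all permutations: 12195 ops/s is optimal.

Max total: 12195 ops/s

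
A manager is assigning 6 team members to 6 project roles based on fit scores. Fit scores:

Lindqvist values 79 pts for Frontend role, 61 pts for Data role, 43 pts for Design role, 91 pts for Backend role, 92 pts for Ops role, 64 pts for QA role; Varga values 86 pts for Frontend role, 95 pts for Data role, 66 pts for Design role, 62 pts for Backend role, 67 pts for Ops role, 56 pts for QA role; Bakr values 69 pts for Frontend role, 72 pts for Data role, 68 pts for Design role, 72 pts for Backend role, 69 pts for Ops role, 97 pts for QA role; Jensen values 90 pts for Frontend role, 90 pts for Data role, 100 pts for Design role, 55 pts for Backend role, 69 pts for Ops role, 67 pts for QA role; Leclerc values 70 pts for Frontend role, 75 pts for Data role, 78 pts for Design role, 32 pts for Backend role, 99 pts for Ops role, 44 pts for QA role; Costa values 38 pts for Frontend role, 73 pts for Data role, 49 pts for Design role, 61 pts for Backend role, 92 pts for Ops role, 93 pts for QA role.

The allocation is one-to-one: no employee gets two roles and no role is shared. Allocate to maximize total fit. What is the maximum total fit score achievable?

Maximum total: 547 pts

Treat this as an assignment problem: match each employee to one role.
Optimal: Lindqvist→Backend role (91 pts), Varga→Data role (95 pts), Bakr→Frontend role (69 pts), Jensen→Design role (100 pts), Leclerc→Ops role (99 pts), Costa→QA role (93 pts) — total 91+95+69+100+99+93 = 547 pts.
Max-entry greedy (repeatedly take the single best remaining cell) gives 520 pts, worse by 27.
Next-best assignment: Lindqvist→Backend role, Varga→Frontend role, Bakr→QA role, Jensen→Design role, Leclerc→Ops role, Costa→Data role = 546 pts.
Swapping Bakr↔Leclerc (Bakr→Ops role 69 pts, Leclerc→Frontend role 70 pts) loses 29.
No other one-to-one assignment exceeds 547 pts.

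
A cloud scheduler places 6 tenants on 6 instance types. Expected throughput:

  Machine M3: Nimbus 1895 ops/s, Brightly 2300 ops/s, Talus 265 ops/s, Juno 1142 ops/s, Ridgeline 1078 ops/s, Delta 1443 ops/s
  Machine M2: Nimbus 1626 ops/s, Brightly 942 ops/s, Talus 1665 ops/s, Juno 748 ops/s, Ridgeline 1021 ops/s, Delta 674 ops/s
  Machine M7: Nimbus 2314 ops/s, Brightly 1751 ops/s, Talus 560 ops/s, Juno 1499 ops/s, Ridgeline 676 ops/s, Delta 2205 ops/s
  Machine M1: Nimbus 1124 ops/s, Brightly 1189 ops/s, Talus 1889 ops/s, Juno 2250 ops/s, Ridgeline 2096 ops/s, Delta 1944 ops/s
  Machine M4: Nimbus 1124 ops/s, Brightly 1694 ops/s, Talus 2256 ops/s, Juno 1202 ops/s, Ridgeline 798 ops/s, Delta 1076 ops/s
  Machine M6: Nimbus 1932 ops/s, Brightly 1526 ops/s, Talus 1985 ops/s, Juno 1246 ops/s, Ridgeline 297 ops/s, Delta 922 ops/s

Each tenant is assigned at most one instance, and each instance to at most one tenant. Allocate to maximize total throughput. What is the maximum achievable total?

This is a one-to-one assignment (maximum-weight bipartite matching).
Optimal: Nimbus→Machine M6 (1932 ops/s), Brightly→Machine M3 (2300 ops/s), Talus→Machine M4 (2256 ops/s), Juno→Machine M1 (2250 ops/s), Ridgeline→Machine M2 (1021 ops/s), Delta→Machine M7 (2205 ops/s) — total 1932+2300+2256+2250+1021+2205 = 11964 ops/s.
Column-greedy (each instance in turn goes to its best remaining tenant) gives 9902 ops/s, worse by 2062.
Checked against all permutations: 11964 ops/s is optimal.

Maximum total: 11964 ops/s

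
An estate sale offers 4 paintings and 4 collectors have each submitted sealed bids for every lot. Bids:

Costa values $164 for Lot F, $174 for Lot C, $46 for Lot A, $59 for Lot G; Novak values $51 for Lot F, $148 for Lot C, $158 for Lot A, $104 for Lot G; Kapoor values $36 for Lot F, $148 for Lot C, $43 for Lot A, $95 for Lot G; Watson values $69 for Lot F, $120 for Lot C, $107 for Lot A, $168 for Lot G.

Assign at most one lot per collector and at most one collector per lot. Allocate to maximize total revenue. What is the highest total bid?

Optimal: Costa→Lot F ($164), Novak→Lot A ($158), Kapoor→Lot C ($148), Watson→Lot G ($168) — total 164+158+148+168 = $638.
Row-greedy (each collector in turn takes its best remaining lot) gives $496, worse by 142.
Next-best assignment: Costa→Lot F, Novak→Lot A, Kapoor→Lot G, Watson→Lot C = $537.
Checked against all permutations: $638 is optimal.

Maximum total: $638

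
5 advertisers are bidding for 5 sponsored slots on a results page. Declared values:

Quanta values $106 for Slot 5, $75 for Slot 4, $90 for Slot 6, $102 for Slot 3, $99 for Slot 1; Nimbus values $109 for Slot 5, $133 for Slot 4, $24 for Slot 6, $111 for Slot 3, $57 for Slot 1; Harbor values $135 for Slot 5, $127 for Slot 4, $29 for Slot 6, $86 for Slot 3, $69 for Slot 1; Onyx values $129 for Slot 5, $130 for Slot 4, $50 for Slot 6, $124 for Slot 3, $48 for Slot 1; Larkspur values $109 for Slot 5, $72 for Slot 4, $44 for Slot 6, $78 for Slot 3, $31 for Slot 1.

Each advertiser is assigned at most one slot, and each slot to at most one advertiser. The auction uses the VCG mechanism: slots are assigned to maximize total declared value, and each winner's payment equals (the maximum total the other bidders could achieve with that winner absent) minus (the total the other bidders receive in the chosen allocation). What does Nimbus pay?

Nimbus pays $57.

Efficient allocation: Quanta→Slot 1 ($99), Nimbus→Slot 4 ($133), Harbor→Slot 5 ($135), Onyx→Slot 3 ($124), Larkspur→Slot 6 ($44); total welfare W = $535.
Nimbus receives Slot 4 at value $133, so the others get W − 133 = $402.
Without Nimbus: best allocation of the remaining 4 bidders over all 5 slots is Quanta→Slot 1 ($99), Harbor→Slot 4 ($127), Onyx→Slot 3 ($124), Larkspur→Slot 5 ($109), total $459.
VCG payment = (others' best without Nimbus) − (others' welfare with Nimbus) = 459 − 402 = $57.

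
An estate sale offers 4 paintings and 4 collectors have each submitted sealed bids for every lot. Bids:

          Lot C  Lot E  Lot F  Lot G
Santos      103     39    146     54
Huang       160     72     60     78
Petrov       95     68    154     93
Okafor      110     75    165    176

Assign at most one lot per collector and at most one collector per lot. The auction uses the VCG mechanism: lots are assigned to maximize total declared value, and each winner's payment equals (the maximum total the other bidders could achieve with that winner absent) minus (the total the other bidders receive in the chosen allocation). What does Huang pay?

Efficient allocation: Santos→Lot F ($146), Huang→Lot C ($160), Petrov→Lot E ($68), Okafor→Lot G ($176); total welfare W = $550.
Huang receives Lot C at value $160, so the others get W − 160 = $390.
Without Huang: best allocation of the remaining 3 bidders over all 4 lots is Santos→Lot C ($103), Petrov→Lot F ($154), Okafor→Lot G ($176), total $433.
VCG payment = (others' best without Huang) − (others' welfare with Huang) = 433 − 390 = $43.

Huang pays $43.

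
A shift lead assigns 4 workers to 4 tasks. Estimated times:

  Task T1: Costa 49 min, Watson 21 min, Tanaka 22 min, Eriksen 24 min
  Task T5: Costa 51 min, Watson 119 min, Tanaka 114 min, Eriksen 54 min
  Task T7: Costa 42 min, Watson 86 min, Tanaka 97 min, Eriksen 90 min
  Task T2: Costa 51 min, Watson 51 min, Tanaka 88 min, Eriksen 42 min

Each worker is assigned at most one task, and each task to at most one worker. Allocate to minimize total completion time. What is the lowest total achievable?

Min total: 169 min

Treat this as an assignment problem: match each worker to one task.
Optimal: Costa→Task T7 (42 min), Watson→Task T2 (51 min), Tanaka→Task T1 (22 min), Eriksen→Task T5 (54 min) — total 42+51+22+54 = 169 min.
Row-greedy (each worker in turn takes its cheapest remaining task) gives 205 min, worse by 36.
Next-best assignment: Costa→Task T5, Watson→Task T7, Tanaka→Task T1, Eriksen→Task T2 = 201 min.
Swapping Watson↔Tanaka (Watson→Task T1 21 min, Tanaka→Task T2 88 min) adds 36.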